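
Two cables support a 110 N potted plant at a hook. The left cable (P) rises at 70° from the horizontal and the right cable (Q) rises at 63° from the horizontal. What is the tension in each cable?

ΣF_x = 0: −T_P·cos70° + T_Q·cos63° = 0 → T_Q = 0.753364·T_P.
ΣF_y = 0: T_P·sin70° + T_Q·sin63° = 110.
Substitute: T_P·(0.939693 + 0.753364·0.891007) = 110 → T_P = 68.2829 ≈ 68.28 N.
Then T_Q = 0.753364 × 68.2829 = 51.44 N.

T_P = 68.28 N, T_Q = 51.44 N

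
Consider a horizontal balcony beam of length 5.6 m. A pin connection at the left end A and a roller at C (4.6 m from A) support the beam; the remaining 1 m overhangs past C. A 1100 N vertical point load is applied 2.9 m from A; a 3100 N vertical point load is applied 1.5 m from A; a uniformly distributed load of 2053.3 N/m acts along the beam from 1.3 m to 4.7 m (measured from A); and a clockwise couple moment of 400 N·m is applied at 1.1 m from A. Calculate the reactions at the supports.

A_x = 0, A_y = 4837 N, C_y = 6344 N

Resultant of the distributed load: 2053.3 × 3.4 = 6981.22 N at 3 m from A.
Taking moments about A: C_y·4.6 − 1100·2.9 − 3100·1.5 − (2053.3·3.4)·3 − 400 = 0 → C_y = 29183.66/4.6 = 6344.27 ≈ 6344 N.
ΣF_y = 0: A_y + 6344.27 − 1100 − 3100 − 2053.3·3.4 = 0 → A_y = 4837 N.
ΣF_x = 0: no horizontal applied forces, so A_x = 0.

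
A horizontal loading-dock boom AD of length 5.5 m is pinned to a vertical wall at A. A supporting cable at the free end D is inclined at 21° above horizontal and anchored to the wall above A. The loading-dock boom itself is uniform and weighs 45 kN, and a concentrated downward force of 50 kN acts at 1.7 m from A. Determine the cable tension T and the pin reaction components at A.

ΣM about A: T·sin21°·5.5 − 45·2.75 − 50·1.7 = 0 → T = 208.75/(5.5·0.358368) = 105.909 ≈ 105.9 kN.
ΣF_x = 0: A_x − T·cos21° = 0 → A_x = 105.909 × 0.93358 = 98.87 kN.
ΣF_y = 0: A_y + T·sin21° − 45 − 50 = 0 → A_y = 95 − 105.909 × 0.358368 = 57.05 kN.

T = 105.9 kN, A_x = 98.87 kN, A_y = 57.05 kN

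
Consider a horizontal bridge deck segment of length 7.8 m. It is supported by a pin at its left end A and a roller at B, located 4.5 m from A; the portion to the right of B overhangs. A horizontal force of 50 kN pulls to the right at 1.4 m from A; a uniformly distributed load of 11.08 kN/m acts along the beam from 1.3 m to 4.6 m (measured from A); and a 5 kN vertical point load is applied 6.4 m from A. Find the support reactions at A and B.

Resultant of the distributed load: 11.08 × 3.3 = 36.564 kN at 2.95 m from A.
Moments about A: B_y·4.5 − (11.08·3.3)·2.95 − 5·6.4 = 0 → B_y = 139.8638/4.5 = 31.0808 ≈ 31.08 kN.
ΣF_y = 0: A_y + 31.0808 − 11.08·3.3 − 5 = 0 → A_y = 10.48 kN.
ΣF_x = 0: A_x + 50 = 0 → A_x = -50.00 kN.

A_x = -50.00 kN, A_y = 10.48 kN, B_y = 31.08 kN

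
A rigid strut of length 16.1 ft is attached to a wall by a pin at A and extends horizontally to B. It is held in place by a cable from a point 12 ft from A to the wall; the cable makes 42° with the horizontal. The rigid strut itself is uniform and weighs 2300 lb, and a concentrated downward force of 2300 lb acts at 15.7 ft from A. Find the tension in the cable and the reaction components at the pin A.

T = 6803 lb, A_x = 5056 lb, A_y = 47.92 lb

ΣM about A: T·sin42°·12 − 2300·8.05 − 2300·15.7 = 0 → T = 54625/(12·0.669131) = 6802.98 ≈ 6803 lb.
ΣF_x = 0: A_x − T·cos42° = 0 → A_x = 6802.98 × 0.743145 = 5056 lb.
ΣF_y = 0: A_y + T·sin42° − 2300 − 2300 = 0 → A_y = 4600 − 6802.98 × 0.669131 = 47.92 lb.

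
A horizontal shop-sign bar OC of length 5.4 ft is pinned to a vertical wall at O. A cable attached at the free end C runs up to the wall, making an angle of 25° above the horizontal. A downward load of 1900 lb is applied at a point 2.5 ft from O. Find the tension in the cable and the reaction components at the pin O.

T = 2081 lb, O_x = 1886 lb, O_y = 1020 lb

ΣM about O: T·sin25°·5.4 − 1900·2.5 = 0 → T = 4750/(5.4·0.422618) = 2081.38 ≈ 2081 lb.
ΣF_x = 0: O_x − T·cos25° = 0 → O_x = 2081.38 × 0.906308 = 1886 lb.
ΣF_y = 0: O_y + T·sin25° − 1900 = 0 → O_y = 1900 − 2081.38 × 0.422618 = 1020 lb.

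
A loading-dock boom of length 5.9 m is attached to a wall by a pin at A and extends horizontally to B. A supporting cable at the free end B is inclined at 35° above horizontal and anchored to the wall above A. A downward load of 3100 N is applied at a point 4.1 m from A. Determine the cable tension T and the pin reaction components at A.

ΣM about A: T·sin35°·5.9 − 3100·4.1 = 0 → T = 12710/(5.9·0.573576) = 3755.8 ≈ 3756 N.
ΣF_x = 0: A_x − T·cos35° = 0 → A_x = 3755.8 × 0.819152 = 3077 N.
ΣF_y = 0: A_y + T·sin35° − 3100 = 0 → A_y = 3100 − 3755.8 × 0.573576 = 945.8 N.

T = 3756 N, A_x = 3077 N, A_y = 945.8 N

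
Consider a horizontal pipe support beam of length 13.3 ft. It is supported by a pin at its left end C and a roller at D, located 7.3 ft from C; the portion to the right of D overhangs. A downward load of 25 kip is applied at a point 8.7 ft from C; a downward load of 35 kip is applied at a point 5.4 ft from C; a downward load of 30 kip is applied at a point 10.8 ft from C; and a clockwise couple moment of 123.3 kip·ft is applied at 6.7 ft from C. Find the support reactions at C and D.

C_x = 0, C_y = -26.96 kip, D_y = 117.0 kip

Taking moments about C: D_y·7.3 − 25·8.7 − 35·5.4 − 30·10.8 − 123.3 = 0 → D_y = 853.8/7.3 = 116.959 ≈ 117.0 kip.
ΣF_y = 0: C_y + 116.959 − 25 − 35 − 30 = 0 → C_y = -26.96 kip.
ΣF_x = 0: no horizontal applied forces, so C_x = 0.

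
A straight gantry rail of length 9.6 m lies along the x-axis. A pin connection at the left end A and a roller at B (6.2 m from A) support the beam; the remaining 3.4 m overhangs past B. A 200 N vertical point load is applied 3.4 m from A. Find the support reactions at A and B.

A_x = 0, A_y = 90.32 N, B_y = 109.7 N

Taking moments about A: B_y·6.2 − 200·3.4 = 0 → B_y = 680/6.2 = 109.677 ≈ 109.7 N.
ΣF_y = 0: A_y + 109.677 − 200 = 0 → A_y = 90.32 N.
ΣF_x = 0: no horizontal applied forces, so A_x = 0.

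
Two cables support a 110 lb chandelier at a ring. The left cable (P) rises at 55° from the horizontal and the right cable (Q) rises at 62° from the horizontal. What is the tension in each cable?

ΣF_x = 0: −T_P·cos55° + T_Q·cos62° = 0 → T_Q = 1.22175·T_P.
ΣF_y = 0: T_P·sin55° + T_Q·sin62° = 110.
Substitute: T_P·(0.819152 + 1.22175·0.882948) = 110 → T_P = 57.959 ≈ 57.96 lb.
Then T_Q = 1.22175 × 57.959 = 70.81 lb.

T_P = 57.96 lb, T_Q = 70.81 lb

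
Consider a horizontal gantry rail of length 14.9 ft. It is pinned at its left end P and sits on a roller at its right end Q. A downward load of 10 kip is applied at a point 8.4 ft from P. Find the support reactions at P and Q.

Taking moments about P: Q_y·14.9 − 10·8.4 = 0 → Q_y = 84/14.9 = 5.63758 ≈ 5.638 kip.
ΣF_y = 0: P_y + 5.63758 − 10 = 0 → P_y = 4.362 kip.
ΣF_x = 0: no horizontal applied forces, so P_x = 0.

P_x = 0, P_y = 4.362 kip, Q_y = 5.638 kip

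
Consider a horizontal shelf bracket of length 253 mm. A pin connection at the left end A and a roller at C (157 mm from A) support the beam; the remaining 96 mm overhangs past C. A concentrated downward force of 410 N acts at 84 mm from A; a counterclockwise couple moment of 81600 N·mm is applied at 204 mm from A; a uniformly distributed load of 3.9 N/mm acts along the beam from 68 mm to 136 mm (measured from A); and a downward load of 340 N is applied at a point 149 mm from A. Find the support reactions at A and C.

A_x = 0, A_y = 820.6 N, C_y = 194.6 N

Resultant of the distributed load: 3.9 × 68 = 265.2 N at 102 mm from A.
Taking moments about A: C_y·157 − 410·84 + 81600 − (3.9·68)·102 − 340·149 = 0 → C_y = 30550.4/157 = 194.589 ≈ 194.6 N.
ΣF_y = 0: A_y + 194.589 − 410 − 3.9·68 − 340 = 0 → A_y = 820.6 N.
ΣF_x = 0: no horizontal applied forces, so A_x = 0.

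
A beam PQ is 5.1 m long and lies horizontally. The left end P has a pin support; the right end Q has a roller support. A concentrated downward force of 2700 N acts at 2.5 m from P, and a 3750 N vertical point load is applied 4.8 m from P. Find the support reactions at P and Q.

ΣM about P: Q_y·5.1 − 2700·2.5 − 3750·4.8 = 0 → Q_y = 24750/5.1 = 4852.94 ≈ 4853 N.
ΣF_y = 0: P_y + 4852.94 − 2700 − 3750 = 0 → P_y = 1597 N.
ΣF_x = 0: no horizontal applied forces, so P_x = 0.

P_x = 0, P_y = 1597 N, Q_y = 4853 N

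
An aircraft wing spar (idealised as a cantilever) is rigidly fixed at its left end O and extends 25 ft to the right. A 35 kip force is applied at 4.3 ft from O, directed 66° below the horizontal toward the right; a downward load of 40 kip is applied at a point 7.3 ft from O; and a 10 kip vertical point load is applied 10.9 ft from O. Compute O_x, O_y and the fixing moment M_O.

O_x = -14.24 kip, O_y = 81.97 kip, M_O = 538.5 kip·ft

ΣF_x = 0: O_x + 35·cos66° = 0 → O_x = -14.24 kip.
ΣF_y = 0: O_y − 35·sin66° − 40 − 10 = 0 → O_y = 81.97 kip.
ΣM about O: M_O − 35·sin66°·4.3 − 40·7.3 − 10·10.9 = 0 → M_O = 538.5 kip·ft.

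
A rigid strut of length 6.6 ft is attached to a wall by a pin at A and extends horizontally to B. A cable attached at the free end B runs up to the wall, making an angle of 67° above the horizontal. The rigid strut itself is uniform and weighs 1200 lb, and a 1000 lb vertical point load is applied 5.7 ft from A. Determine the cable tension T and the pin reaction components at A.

ΣM about A: T·sin67°·6.6 − 1200·3.3 − 1000·5.7 = 0 → T = 9660/(6.6·0.920505) = 1590.04 ≈ 1590 lb.
ΣF_x = 0: A_x − T·cos67° = 0 → A_x = 1590.04 × 0.390731 = 621.3 lb.
ΣF_y = 0: A_y + T·sin67° − 1200 − 1000 = 0 → A_y = 2200 − 1590.04 × 0.920505 = 736.4 lb.

T = 1590 lb, A_x = 621.3 lb, A_y = 736.4 lb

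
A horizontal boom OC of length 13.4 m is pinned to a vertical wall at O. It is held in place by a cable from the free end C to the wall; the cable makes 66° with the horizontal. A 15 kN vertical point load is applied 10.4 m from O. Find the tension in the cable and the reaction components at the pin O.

ΣM about O: T·sin66°·13.4 − 15·10.4 = 0 → T = 156/(13.4·0.913545) = 12.7435 ≈ 12.74 kN.
ΣF_x = 0: O_x − T·cos66° = 0 → O_x = 12.7435 × 0.406737 = 5.183 kN.
ΣF_y = 0: O_y + T·sin66° − 15 = 0 → O_y = 15 − 12.7435 × 0.913545 = 3.358 kN.

T = 12.74 kN, O_x = 5.183 kN, O_y = 3.358 kN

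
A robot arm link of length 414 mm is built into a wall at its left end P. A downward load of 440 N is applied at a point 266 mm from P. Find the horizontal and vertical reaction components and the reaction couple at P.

P_x = 0, P_y = 440.0 N, M_P = 117000 N·mm

ΣF_x = 0: P_x = 0.
ΣF_y = 0: P_y − 440 = 0 → P_y = 440.0 N.
ΣM about P: M_P − 440·266 = 0 → M_P = 117000 N·mm.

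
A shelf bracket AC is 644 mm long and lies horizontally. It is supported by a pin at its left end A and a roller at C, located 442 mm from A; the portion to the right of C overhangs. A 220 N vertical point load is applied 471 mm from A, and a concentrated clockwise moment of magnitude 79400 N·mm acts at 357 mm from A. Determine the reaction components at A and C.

A_x = 0, A_y = -194.1 N, C_y = 414.1 N

ΣM about A: C_y·442 − 220·471 − 79400 = 0 → C_y = 183020/442 = 414.072 ≈ 414.1 N.
ΣF_y = 0: A_y + 414.072 − 220 = 0 → A_y = -194.1 N.
ΣF_x = 0: no horizontal applied forces, so A_x = 0.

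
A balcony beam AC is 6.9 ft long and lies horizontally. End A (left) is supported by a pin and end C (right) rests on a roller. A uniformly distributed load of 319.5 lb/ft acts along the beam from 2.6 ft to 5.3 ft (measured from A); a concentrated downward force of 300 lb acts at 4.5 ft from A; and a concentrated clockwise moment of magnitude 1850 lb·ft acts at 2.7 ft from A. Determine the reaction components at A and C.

Resultant of the distributed load: 319.5 × 2.7 = 862.65 lb at 3.95 ft from A.
Moments about A: C_y·6.9 − (319.5·2.7)·3.95 − 300·4.5 − 1850 = 0 → C_y = 6607.4675/6.9 = 957.604 ≈ 957.6 lb.
ΣF_y = 0: A_y + 957.604 − 319.5·2.7 − 300 = 0 → A_y = 205.0 lb.
ΣF_x = 0: no horizontal applied forces, so A_x = 0.

A_x = 0, A_y = 205.0 lb, C_y = 957.6 lb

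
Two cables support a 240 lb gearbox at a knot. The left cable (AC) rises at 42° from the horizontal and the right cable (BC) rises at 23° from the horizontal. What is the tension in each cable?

ΣF_x = 0: −T_AC·cos42° + T_BC·cos23° = 0 → T_BC = 0.807323·T_AC.
ΣF_y = 0: T_AC·sin42° + T_BC·sin23° = 240.
Substitute: T_AC·(0.669131 + 0.807323·0.390731) = 240 → T_AC = 243.759 ≈ 243.8 lb.
Then T_BC = 0.807323 × 243.759 = 196.8 lb.

T_AC = 243.8 lb, T_BC = 196.8 lb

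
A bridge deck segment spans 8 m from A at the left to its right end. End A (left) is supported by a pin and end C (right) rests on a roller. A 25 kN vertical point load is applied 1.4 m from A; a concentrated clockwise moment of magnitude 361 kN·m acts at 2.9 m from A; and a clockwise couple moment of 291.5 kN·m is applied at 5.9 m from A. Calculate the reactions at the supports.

A_x = 0, A_y = -60.94 kN, C_y = 85.94 kN

Taking moments about A: C_y·8 − 25·1.4 − 361 − 291.5 = 0 → C_y = 687.5/8 = 85.9375 ≈ 85.94 kN.
ΣF_y = 0: A_y + 85.9375 − 25 = 0 → A_y = -60.94 kN.
ΣF_x = 0: no horizontal applied forces, so A_x = 0.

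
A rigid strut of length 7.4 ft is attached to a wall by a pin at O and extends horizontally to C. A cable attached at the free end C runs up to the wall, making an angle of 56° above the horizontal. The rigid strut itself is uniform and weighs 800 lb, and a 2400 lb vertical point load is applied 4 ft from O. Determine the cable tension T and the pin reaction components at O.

ΣM about O: T·sin56°·7.4 − 800·3.7 − 2400·4 = 0 → T = 12560/(7.4·0.829038) = 2047.31 ≈ 2047 lb.
ΣF_x = 0: O_x − T·cos56° = 0 → O_x = 2047.31 × 0.559193 = 1145 lb.
ΣF_y = 0: O_y + T·sin56° − 800 − 2400 = 0 → O_y = 3200 − 2047.31 × 0.829038 = 1503 lb.

T = 2047 lb, O_x = 1145 lb, O_y = 1503 lb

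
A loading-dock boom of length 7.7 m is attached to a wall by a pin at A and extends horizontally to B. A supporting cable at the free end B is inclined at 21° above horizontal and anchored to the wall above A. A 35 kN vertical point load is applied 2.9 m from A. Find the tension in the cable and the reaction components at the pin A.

T = 36.78 kN, A_x = 34.34 kN, A_y = 21.82 kN

ΣM about A: T·sin21°·7.7 − 35·2.9 = 0 → T = 101.5/(7.7·0.358368) = 36.7829 ≈ 36.78 kN.
ΣF_x = 0: A_x − T·cos21° = 0 → A_x = 36.7829 × 0.93358 = 34.34 kN.
ΣF_y = 0: A_y + T·sin21° − 35 = 0 → A_y = 35 − 36.7829 × 0.358368 = 21.82 kN.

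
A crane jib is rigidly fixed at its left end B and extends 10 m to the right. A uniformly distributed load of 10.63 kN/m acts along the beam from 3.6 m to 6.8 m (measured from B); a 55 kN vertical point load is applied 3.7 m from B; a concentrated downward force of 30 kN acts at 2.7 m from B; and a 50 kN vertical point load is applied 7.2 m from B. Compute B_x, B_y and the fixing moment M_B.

Resultant of the distributed load: 10.63 × 3.2 = 34.016 kN at 5.2 m from B.
ΣF_x = 0: B_x = 0.
ΣF_y = 0: B_y − 10.63·3.2 − 55 − 30 − 50 = 0 → B_y = 169.0 kN.
ΣM about B: M_B − (10.63·3.2)·5.2 − 55·3.7 − 30·2.7 − 50·7.2 = 0 → M_B = 821.4 kN·m.

B_x = 0, B_y = 169.0 kN, M_B = 821.4 kN·m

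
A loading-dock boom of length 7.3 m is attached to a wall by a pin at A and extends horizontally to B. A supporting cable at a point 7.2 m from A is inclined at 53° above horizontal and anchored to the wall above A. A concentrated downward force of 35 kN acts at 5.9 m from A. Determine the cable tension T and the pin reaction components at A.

T = 35.91 kN, A_x = 21.61 kN, A_y = 6.319 kN

ΣM about A: T·sin53°·7.2 − 35·5.9 = 0 → T = 206.5/(7.2·0.798636) = 35.9119 ≈ 35.91 kN.
ΣF_x = 0: A_x − T·cos53° = 0 → A_x = 35.9119 × 0.601815 = 21.61 kN.
ΣF_y = 0: A_y + T·sin53° − 35 = 0 → A_y = 35 − 35.9119 × 0.798636 = 6.319 kN.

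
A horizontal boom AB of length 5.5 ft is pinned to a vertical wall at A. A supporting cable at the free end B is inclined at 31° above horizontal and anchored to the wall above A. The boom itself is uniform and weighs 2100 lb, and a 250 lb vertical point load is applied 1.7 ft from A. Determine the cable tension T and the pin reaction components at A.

ΣM about A: T·sin31°·5.5 − 2100·2.75 − 250·1.7 = 0 → T = 6200/(5.5·0.515038) = 2188.72 ≈ 2189 lb.
ΣF_x = 0: A_x − T·cos31° = 0 → A_x = 2188.72 × 0.857167 = 1876 lb.
ΣF_y = 0: A_y + T·sin31° − 2100 − 250 = 0 → A_y = 2350 − 2188.72 × 0.515038 = 1223 lb.

T = 2189 lb, A_x = 1876 lb, A_y = 1223 lb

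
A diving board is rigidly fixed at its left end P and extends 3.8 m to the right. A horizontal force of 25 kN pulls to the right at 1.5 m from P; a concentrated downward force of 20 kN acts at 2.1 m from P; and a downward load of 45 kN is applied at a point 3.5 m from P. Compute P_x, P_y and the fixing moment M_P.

ΣF_x = 0: P_x + 25 = 0 → P_x = -25.00 kN.
ΣF_y = 0: P_y − 20 − 45 = 0 → P_y = 65.00 kN.
ΣM about P: M_P − 20·2.1 − 45·3.5 = 0 → M_P = 199.5 kN·m.

P_x = -25.00 kN, P_y = 65.00 kN, M_P = 199.5 kN·m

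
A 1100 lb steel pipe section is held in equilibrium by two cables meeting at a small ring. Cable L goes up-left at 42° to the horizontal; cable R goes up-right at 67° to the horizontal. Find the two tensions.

T_L = 454.6 lb, T_R = 864.6 lb

ΣF_x = 0: −T_L·cos42° + T_R·cos67° = 0 → T_R = 1.90193·T_L.
ΣF_y = 0: T_L·sin42° + T_R·sin67° = 1100.
Substitute: T_L·(0.669131 + 1.90193·0.920505) = 1100 → T_L = 454.57 ≈ 454.6 lb.
Then T_R = 1.90193 × 454.57 = 864.6 lb.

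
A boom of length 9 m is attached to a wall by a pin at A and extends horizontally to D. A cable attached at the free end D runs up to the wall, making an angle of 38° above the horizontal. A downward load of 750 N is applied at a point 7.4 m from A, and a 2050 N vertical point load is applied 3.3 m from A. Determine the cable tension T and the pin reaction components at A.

T = 2223 N, A_x = 1751 N, A_y = 1432 N

ΣM about A: T·sin38°·9 − 750·7.4 − 2050·3.3 = 0 → T = 12315/(9·0.615661) = 2222.54 ≈ 2223 N.
ΣF_x = 0: A_x − T·cos38° = 0 → A_x = 2222.54 × 0.788011 = 1751 N.
ΣF_y = 0: A_y + T·sin38° − 750 − 2050 = 0 → A_y = 2800 − 2222.54 × 0.615661 = 1432 N.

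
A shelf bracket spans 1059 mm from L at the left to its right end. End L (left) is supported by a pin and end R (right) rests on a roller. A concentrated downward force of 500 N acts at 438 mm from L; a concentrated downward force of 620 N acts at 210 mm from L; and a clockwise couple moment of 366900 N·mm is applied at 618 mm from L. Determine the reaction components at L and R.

ΣM about L: R_y·1059 − 500·438 − 620·210 − 366900 = 0 → R_y = 716100/1059 = 676.204 ≈ 676.2 N.
ΣF_y = 0: L_y + 676.204 − 500 − 620 = 0 → L_y = 443.8 N.
ΣF_x = 0: no horizontal applied forces, so L_x = 0.

L_x = 0, L_y = 443.8 N, R_y = 676.2 N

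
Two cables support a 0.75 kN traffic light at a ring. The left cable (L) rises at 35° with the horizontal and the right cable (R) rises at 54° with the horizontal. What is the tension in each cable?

T_L = 0.4409 kN, T_R = 0.6145 kN

ΣF_x = 0: −T_L·cos35° + T_R·cos54° = 0 → T_R = 1.39362·T_L.
ΣF_y = 0: T_L·sin35° + T_R·sin54° = 0.75.
Substitute: T_L·(0.573576 + 1.39362·0.809017) = 0.75 → T_L = 0.440907 ≈ 0.4409 kN.
Then T_R = 1.39362 × 0.440907 = 0.6145 kN.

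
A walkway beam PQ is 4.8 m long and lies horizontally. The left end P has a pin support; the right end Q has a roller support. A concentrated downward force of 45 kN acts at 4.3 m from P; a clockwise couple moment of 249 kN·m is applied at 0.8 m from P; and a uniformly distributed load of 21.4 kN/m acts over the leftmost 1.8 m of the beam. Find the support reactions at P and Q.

P_x = 0, P_y = -15.89 kN, Q_y = 99.41 kN

Resultant of the distributed load: 21.4 × 1.8 = 38.52 kN at 0.9 m from P.
Taking moments about P: Q_y·4.8 − 45·4.3 − 249 − (21.4·1.8)·0.9 = 0 → Q_y = 477.168/4.8 = 99.41 kN.
ΣF_y = 0: P_y + 99.41 − 45 − 21.4·1.8 = 0 → P_y = -15.89 kN.
ΣF_x = 0: no horizontal applied forces, so P_x = 0.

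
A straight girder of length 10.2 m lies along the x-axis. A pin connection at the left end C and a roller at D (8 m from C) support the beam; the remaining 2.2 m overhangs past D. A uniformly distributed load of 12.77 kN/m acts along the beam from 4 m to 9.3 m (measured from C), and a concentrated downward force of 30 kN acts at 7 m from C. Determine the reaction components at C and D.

C_x = 0, C_y = 15.17 kN, D_y = 82.51 kN

Resultant of the distributed load: 12.77 × 5.3 = 67.681 kN at 6.65 m from C.
Taking moments about C: D_y·8 − (12.77·5.3)·6.65 − 30·7 = 0 → D_y = 660.07865/8 = 82.5098 ≈ 82.51 kN.
ΣF_y = 0: C_y + 82.5098 − 12.77·5.3 − 30 = 0 → C_y = 15.17 kN.
ΣF_x = 0: no horizontal applied forces, so C_x = 0.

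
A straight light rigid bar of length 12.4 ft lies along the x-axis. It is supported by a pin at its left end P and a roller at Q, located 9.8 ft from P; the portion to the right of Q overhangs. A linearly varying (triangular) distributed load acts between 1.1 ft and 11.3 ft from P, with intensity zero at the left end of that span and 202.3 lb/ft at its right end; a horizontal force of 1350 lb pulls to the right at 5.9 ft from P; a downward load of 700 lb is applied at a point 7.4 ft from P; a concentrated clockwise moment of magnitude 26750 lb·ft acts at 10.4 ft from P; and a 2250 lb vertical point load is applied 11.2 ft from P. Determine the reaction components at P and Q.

P_x = -1350 lb, P_y = -2680 lb, Q_y = 6661 lb

Resultant of the triangular load: ½ × 202.3 × 10.2 = 1031.73 lb, acting at 7.9 ft from P (one-third of the span from the peak).
Taking moments about P: Q_y·9.8 − (½·202.3·10.2)·7.9 − 700·7.4 − 26750 − 2250·11.2 = 0 → Q_y = 65280.667/9.8 = 6661.29 ≈ 6661 lb.
ΣF_y = 0: P_y + 6661.29 − ½·202.3·10.2 − 700 − 2250 = 0 → P_y = -2680 lb.
ΣF_x = 0: P_x + 1350 = 0 → P_x = -1350 lb.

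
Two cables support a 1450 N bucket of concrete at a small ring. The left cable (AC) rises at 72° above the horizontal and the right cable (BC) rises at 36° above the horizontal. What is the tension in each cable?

ΣF_x = 0: −T_AC·cos72° + T_BC·cos36° = 0 → T_BC = 0.381966·T_AC.
ΣF_y = 0: T_AC·sin72° + T_BC·sin36° = 1450.
Substitute: T_AC·(0.951057 + 0.381966·0.587785) = 1450 → T_AC = 1233.44 ≈ 1233 N.
Then T_BC = 0.381966 × 1233.44 = 471.1 N.

T_AC = 1233 N, T_BC = 471.1 N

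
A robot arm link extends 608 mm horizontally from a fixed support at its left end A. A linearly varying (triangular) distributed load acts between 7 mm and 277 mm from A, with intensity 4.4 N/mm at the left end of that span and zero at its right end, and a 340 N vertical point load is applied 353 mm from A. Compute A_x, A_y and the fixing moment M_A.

Resultant of the triangular load: ½ × 4.4 × 270 = 594 N, acting at 97 mm from A (one-third of the span from the peak).
ΣF_x = 0: A_x = 0.
ΣF_y = 0: A_y − ½·4.4·270 − 340 = 0 → A_y = 934.0 N.
ΣM about A: M_A − (½·4.4·270)·97 − 340·353 = 0 → M_A = 177600 N·mm.

A_x = 0, A_y = 934.0 N, M_A = 177600 N·mm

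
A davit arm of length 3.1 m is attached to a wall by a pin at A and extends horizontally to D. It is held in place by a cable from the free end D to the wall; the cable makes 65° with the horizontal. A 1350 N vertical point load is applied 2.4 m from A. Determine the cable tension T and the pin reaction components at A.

T = 1153 N, A_x = 487.4 N, A_y = 304.8 N

ΣM about A: T·sin65°·3.1 − 1350·2.4 = 0 → T = 3240/(3.1·0.906308) = 1153.21 ≈ 1153 N.
ΣF_x = 0: A_x − T·cos65° = 0 → A_x = 1153.21 × 0.422618 = 487.4 N.
ΣF_y = 0: A_y + T·sin65° − 1350 = 0 → A_y = 1350 − 1153.21 × 0.906308 = 304.8 N.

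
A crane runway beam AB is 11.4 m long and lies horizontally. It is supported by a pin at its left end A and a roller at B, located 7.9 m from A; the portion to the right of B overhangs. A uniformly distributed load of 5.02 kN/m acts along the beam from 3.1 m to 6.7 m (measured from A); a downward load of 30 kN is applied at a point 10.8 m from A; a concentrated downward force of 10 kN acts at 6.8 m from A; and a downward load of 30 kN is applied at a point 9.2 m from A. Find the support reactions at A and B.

Resultant of the distributed load: 5.02 × 3.6 = 18.072 kN at 4.9 m from A.
Taking moments about A: B_y·7.9 − (5.02·3.6)·4.9 − 30·10.8 − 10·6.8 − 30·9.2 = 0 → B_y = 756.5528/7.9 = 95.7662 ≈ 95.77 kN.
ΣF_y = 0: A_y + 95.7662 − 5.02·3.6 − 30 − 10 − 30 = 0 → A_y = -7.694 kN.
ΣF_x = 0: no horizontal applied forces, so A_x = 0.

A_x = 0, A_y = -7.694 kN, B_y = 95.77 kN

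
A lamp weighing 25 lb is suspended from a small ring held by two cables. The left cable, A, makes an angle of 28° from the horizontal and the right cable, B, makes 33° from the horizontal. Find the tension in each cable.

T_A = 23.97 lb, T_B = 25.24 lb

ΣF_x = 0: −T_A·cos28° + T_B·cos33° = 0 → T_B = 1.05279·T_A.
ΣF_y = 0: T_A·sin28° + T_B·sin33° = 25.
Substitute: T_A·(0.469472 + 1.05279·0.544639) = 25 → T_A = 23.9725 ≈ 23.97 lb.
Then T_B = 1.05279 × 23.9725 = 25.24 lb.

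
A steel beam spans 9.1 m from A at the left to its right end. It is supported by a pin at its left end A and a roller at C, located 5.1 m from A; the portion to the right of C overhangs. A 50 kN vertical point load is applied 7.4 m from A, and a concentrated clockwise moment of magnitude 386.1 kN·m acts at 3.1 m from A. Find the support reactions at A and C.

A_x = 0, A_y = -98.25 kN, C_y = 148.3 kN

Taking moments about A: C_y·5.1 − 50·7.4 − 386.1 = 0 → C_y = 756.1/5.1 = 148.255 ≈ 148.3 kN.
ΣF_y = 0: A_y + 148.255 − 50 = 0 → A_y = -98.25 kN.
ΣF_x = 0: no horizontal applied forces, so A_x = 0.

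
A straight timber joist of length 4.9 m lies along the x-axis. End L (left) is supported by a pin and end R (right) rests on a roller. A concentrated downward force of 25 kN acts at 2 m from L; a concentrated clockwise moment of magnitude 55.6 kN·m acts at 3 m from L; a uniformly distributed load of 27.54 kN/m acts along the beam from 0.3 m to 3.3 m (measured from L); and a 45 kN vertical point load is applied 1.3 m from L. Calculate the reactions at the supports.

Resultant of the distributed load: 27.54 × 3 = 82.62 kN at 1.8 m from L.
Moments about L: R_y·4.9 − 25·2 − 55.6 − (27.54·3)·1.8 − 45·1.3 = 0 → R_y = 312.816/4.9 = 63.84 kN.
ΣF_y = 0: L_y + 63.84 − 25 − 27.54·3 − 45 = 0 → L_y = 88.78 kN.
ΣF_x = 0: no horizontal applied forces, so L_x = 0.

L_x = 0, L_y = 88.78 kN, R_y = 63.84 kN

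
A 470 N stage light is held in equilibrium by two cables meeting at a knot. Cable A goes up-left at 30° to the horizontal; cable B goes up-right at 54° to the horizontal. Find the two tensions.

ΣF_x = 0: −T_A·cos30° + T_B·cos54° = 0 → T_B = 1.47337·T_A.
ΣF_y = 0: T_A·sin30° + T_B·sin54° = 470.
Substitute: T_A·(0.5 + 1.47337·0.809017) = 470 → T_A = 277.781 ≈ 277.8 N.
Then T_B = 1.47337 × 277.781 = 409.3 N.

T_A = 277.8 N, T_B = 409.3 N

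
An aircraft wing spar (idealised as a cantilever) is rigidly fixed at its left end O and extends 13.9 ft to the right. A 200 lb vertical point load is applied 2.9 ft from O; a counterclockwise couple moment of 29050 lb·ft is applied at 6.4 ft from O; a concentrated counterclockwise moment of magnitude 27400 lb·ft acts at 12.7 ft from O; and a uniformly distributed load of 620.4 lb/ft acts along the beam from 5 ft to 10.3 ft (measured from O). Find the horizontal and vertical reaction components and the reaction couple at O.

O_x = 0, O_y = 3488 lb, M_O = -30720 lb·ft

Resultant of the distributed load: 620.4 × 5.3 = 3288.12 lb at 7.65 ft from O.
ΣF_x = 0: O_x = 0.
ΣF_y = 0: O_y − 200 − 620.4·5.3 = 0 → O_y = 3488 lb.
ΣM about O: M_O − 200·2.9 + 29050 + 27400 − (620.4·5.3)·7.65 = 0 → M_O = -30720 lb·ft.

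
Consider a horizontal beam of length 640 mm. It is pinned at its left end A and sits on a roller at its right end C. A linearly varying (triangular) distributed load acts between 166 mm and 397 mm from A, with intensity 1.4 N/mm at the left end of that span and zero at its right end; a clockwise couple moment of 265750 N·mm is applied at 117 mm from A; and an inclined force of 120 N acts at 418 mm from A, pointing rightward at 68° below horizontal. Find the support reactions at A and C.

Resultant of the triangular load: ½ × 1.4 × 231 = 161.7 N, acting at 243 mm from A (one-third of the span from the peak).
Moments about A: C_y·640 − (½·1.4·231)·243 − 265750 − 120·sin68°·418 = 0 → C_y = 351551/640 = 549.298 ≈ 549.3 N.
ΣF_y = 0: A_y + 549.298 − ½·1.4·231 − 120·sin68° = 0 → A_y = -276.3 N.
ΣF_x = 0: A_x + 120·cos68° = 0 → A_x = -44.95 N.

A_x = -44.95 N, A_y = -276.3 N, C_y = 549.3 N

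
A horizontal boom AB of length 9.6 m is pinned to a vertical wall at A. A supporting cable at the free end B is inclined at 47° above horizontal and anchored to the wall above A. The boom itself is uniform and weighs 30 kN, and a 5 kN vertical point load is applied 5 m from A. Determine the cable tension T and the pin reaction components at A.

ΣM about A: T·sin47°·9.6 − 30·4.8 − 5·5 = 0 → T = 169/(9.6·0.731354) = 24.0707 ≈ 24.07 kN.
ΣF_x = 0: A_x − T·cos47° = 0 → A_x = 24.0707 × 0.681998 = 16.42 kN.
ΣF_y = 0: A_y + T·sin47° − 30 − 5 = 0 → A_y = 35 − 24.0707 × 0.731354 = 17.40 kN.

T = 24.07 kN, A_x = 16.42 kN, A_y = 17.40 kN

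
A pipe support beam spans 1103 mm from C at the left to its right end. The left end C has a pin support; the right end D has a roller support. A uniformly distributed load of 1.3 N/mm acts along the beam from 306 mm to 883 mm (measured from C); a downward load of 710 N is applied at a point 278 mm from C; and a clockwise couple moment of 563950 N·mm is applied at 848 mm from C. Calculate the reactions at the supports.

Resultant of the distributed load: 1.3 × 577 = 750.1 N at 594.5 mm from C.
Moments about C: D_y·1103 − (1.3·577)·594.5 − 710·278 − 563950 = 0 → D_y = 1207264.45/1103 = 1094.53 ≈ 1095 N.
ΣF_y = 0: C_y + 1094.53 − 1.3·577 − 710 = 0 → C_y = 365.6 N.
ΣF_x = 0: no horizontal applied forces, so C_x = 0.

C_x = 0, C_y = 365.6 N, D_y = 1095 N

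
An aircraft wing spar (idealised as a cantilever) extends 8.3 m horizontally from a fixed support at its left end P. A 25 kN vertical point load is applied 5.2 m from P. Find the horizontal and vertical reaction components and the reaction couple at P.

P_x = 0, P_y = 25.00 kN, M_P = 130.0 kN·m

ΣF_x = 0: P_x = 0.
ΣF_y = 0: P_y − 25 = 0 → P_y = 25.00 kN.
ΣM about P: M_P − 25·5.2 = 0 → M_P = 130.0 kN·m.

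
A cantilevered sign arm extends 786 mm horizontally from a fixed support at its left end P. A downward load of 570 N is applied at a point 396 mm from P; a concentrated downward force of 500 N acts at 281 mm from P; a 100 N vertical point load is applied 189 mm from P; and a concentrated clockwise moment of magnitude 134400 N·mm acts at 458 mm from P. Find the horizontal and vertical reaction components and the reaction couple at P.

P_x = 0, P_y = 1170 N, M_P = 519500 N·mm

ΣF_x = 0: P_x = 0.
ΣF_y = 0: P_y − 570 − 500 − 100 = 0 → P_y = 1170 N.
ΣM about P: M_P − 570·396 − 500·281 − 100·189 − 134400 = 0 → M_P = 519500 N·mm.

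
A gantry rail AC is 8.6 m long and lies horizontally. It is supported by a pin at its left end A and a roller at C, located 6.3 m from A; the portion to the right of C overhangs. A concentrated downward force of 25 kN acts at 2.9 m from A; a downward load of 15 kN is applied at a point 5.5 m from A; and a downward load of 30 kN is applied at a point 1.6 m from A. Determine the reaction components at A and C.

Taking moments about A: C_y·6.3 − 25·2.9 − 15·5.5 − 30·1.6 = 0 → C_y = 203/6.3 = 32.2222 ≈ 32.22 kN.
ΣF_y = 0: A_y + 32.2222 − 25 − 15 − 30 = 0 → A_y = 37.78 kN.
ΣF_x = 0: no horizontal applied forces, so A_x = 0.

A_x = 0, A_y = 37.78 kN, C_y = 32.22 kN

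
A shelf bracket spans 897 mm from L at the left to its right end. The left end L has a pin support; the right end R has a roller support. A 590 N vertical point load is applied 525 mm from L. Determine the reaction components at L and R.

Taking moments about L: R_y·897 − 590·525 = 0 → R_y = 309750/897 = 345.318 ≈ 345.3 N.
ΣF_y = 0: L_y + 345.318 − 590 = 0 → L_y = 244.7 N.
ΣF_x = 0: no horizontal applied forces, so L_x = 0.

L_x = 0, L_y = 244.7 N, R_y = 345.3 N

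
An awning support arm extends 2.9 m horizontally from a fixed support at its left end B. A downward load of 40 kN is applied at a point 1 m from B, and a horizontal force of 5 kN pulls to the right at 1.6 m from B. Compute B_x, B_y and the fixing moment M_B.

B_x = -5.000 kN, B_y = 40.00 kN, M_B = 40.00 kN·m

ΣF_x = 0: B_x + 5 = 0 → B_x = -5.000 kN.
ΣF_y = 0: B_y − 40 = 0 → B_y = 40.00 kN.
ΣM about B: M_B − 40·1 = 0 → M_B = 40.00 kN·m.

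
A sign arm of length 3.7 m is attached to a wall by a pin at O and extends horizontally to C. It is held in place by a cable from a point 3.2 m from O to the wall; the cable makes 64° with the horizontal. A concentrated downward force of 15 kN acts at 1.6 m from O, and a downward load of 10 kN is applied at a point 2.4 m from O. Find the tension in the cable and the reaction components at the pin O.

ΣM about O: T·sin64°·3.2 − 15·1.6 − 10·2.4 = 0 → T = 48/(3.2·0.898794) = 16.689 ≈ 16.69 kN.
ΣF_x = 0: O_x − T·cos64° = 0 → O_x = 16.689 × 0.438371 = 7.316 kN.
ΣF_y = 0: O_y + T·sin64° − 15 − 10 = 0 → O_y = 25 − 16.689 × 0.898794 = 10.00 kN.

T = 16.69 kN, O_x = 7.316 kN, O_y = 10.00 kN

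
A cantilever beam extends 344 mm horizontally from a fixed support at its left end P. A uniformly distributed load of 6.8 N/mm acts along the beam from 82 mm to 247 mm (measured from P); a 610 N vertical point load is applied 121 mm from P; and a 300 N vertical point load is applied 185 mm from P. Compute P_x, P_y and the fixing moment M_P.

P_x = 0, P_y = 2032 N, M_P = 313900 N·mm

Resultant of the distributed load: 6.8 × 165 = 1122 N at 164.5 mm from P.
ΣF_x = 0: P_x = 0.
ΣF_y = 0: P_y − 6.8·165 − 610 − 300 = 0 → P_y = 2032 N.
ΣM about P: M_P − (6.8·165)·164.5 − 610·121 − 300·185 = 0 → M_P = 313900 N·mm.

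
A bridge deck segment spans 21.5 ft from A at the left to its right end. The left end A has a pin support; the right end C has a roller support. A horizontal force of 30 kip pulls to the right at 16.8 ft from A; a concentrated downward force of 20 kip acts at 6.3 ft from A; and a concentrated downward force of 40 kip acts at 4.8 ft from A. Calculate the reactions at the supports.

A_x = -30.00 kip, A_y = 45.21 kip, C_y = 14.79 kip

Moments about A: C_y·21.5 − 20·6.3 − 40·4.8 = 0 → C_y = 318/21.5 = 14.7907 ≈ 14.79 kip.
ΣF_y = 0: A_y + 14.7907 − 20 − 40 = 0 → A_y = 45.21 kip.
ΣF_x = 0: A_x + 30 = 0 → A_x = -30.00 kip.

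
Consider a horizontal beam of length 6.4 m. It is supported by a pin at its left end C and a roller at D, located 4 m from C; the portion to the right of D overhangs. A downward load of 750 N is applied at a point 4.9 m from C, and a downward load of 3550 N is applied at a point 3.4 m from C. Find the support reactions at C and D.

Taking moments about C: D_y·4 − 750·4.9 − 3550·3.4 = 0 → D_y = 15745/4 = 3936.25 ≈ 3936 N.
ΣF_y = 0: C_y + 3936.25 − 750 − 3550 = 0 → C_y = 363.8 N.
ΣF_x = 0: no horizontal applied forces, so C_x = 0.

C_x = 0, C_y = 363.8 N, D_y = 3936 N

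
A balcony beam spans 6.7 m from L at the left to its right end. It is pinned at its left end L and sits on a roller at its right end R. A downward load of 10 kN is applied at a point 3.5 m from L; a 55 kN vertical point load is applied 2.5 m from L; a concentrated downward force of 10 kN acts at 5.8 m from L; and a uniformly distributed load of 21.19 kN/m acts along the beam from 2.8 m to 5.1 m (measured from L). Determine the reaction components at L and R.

L_x = 0, L_y = 60.60 kN, R_y = 63.14 kN

Resultant of the distributed load: 21.19 × 2.3 = 48.737 kN at 3.95 m from L.
Taking moments about L: R_y·6.7 − 10·3.5 − 55·2.5 − 10·5.8 − (21.19·2.3)·3.95 = 0 → R_y = 423.01115/6.7 = 63.136 ≈ 63.14 kN.
ΣF_y = 0: L_y + 63.136 − 10 − 55 − 10 − 21.19·2.3 = 0 → L_y = 60.60 kN.
ΣF_x = 0: no horizontal applied forces, so L_x = 0.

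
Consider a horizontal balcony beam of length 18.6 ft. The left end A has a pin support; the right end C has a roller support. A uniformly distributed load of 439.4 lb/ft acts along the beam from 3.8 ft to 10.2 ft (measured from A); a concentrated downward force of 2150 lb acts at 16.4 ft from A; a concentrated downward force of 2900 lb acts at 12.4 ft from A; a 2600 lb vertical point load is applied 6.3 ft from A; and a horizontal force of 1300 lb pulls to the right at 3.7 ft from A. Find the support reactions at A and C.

A_x = -1300 lb, A_y = 4694 lb, C_y = 5768 lb

Resultant of the distributed load: 439.4 × 6.4 = 2812.16 lb at 7 ft from A.
ΣM about A: C_y·18.6 − (439.4·6.4)·7 − 2150·16.4 − 2900·12.4 − 2600·6.3 = 0 → C_y = 107285.12/18.6 = 5768.02 ≈ 5768 lb.
ΣF_y = 0: A_y + 5768.02 − 439.4·6.4 − 2150 − 2900 − 2600 = 0 → A_y = 4694 lb.
ΣF_x = 0: A_x + 1300 = 0 → A_x = -1300 lb.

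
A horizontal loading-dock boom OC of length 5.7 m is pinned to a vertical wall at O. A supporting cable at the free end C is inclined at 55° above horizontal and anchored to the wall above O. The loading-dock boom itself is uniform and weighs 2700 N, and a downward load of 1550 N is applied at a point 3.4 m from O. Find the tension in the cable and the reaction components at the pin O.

T = 2777 N, O_x = 1593 N, O_y = 1975 N

ΣM about O: T·sin55°·5.7 − 2700·2.85 − 1550·3.4 = 0 → T = 12965/(5.7·0.819152) = 2776.73 ≈ 2777 N.
ΣF_x = 0: O_x − T·cos55° = 0 → O_x = 2776.73 × 0.573576 = 1593 N.
ΣF_y = 0: O_y + T·sin55° − 2700 − 1550 = 0 → O_y = 4250 − 2776.73 × 0.819152 = 1975 N.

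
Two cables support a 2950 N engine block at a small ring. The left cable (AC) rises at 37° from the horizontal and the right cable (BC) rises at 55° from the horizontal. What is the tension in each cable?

T_AC = 1693 N, T_BC = 2357 N

ΣF_x = 0: −T_AC·cos37° + T_BC·cos55° = 0 → T_BC = 1.39238·T_AC.
ΣF_y = 0: T_AC·sin37° + T_BC·sin55° = 2950.
Substitute: T_AC·(0.601815 + 1.39238·0.819152) = 2950 → T_AC = 1693.08 ≈ 1693 N.
Then T_BC = 1.39238 × 1693.08 = 2357 N.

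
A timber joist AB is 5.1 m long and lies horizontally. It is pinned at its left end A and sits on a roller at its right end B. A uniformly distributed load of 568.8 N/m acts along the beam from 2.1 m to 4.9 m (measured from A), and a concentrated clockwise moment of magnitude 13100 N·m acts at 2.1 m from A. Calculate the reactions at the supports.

Resultant of the distributed load: 568.8 × 2.8 = 1592.64 N at 3.5 m from A.
ΣM about A: B_y·5.1 − (568.8·2.8)·3.5 − 13100 = 0 → B_y = 18674.24/5.1 = 3661.62 ≈ 3662 N.
ΣF_y = 0: A_y + 3661.62 − 568.8·2.8 = 0 → A_y = -2069 N.
ΣF_x = 0: no horizontal applied forces, so A_x = 0.

A_x = 0, A_y = -2069 N, B_y = 3662 N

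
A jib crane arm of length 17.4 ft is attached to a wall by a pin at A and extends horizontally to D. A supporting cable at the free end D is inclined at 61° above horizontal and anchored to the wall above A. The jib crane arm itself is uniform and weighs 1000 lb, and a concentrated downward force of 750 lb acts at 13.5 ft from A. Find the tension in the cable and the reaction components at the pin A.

ΣM about A: T·sin61°·17.4 − 1000·8.7 − 750·13.5 = 0 → T = 18825/(17.4·0.87462) = 1236.99 ≈ 1237 lb.
ΣF_x = 0: A_x − T·cos61° = 0 → A_x = 1236.99 × 0.48481 = 599.7 lb.
ΣF_y = 0: A_y + T·sin61° − 1000 − 750 = 0 → A_y = 1750 − 1236.99 × 0.87462 = 668.1 lb.

T = 1237 lb, A_x = 599.7 lb, A_y = 668.1 lb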